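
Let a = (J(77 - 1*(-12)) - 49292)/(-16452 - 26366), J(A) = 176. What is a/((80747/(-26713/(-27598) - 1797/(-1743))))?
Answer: 393559815945/13859466884933537 ≈ 2.8396e-5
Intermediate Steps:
a = 24558/21409 (a = (176 - 49292)/(-16452 - 26366) = -49116/(-42818) = -49116*(-1/42818) = 24558/21409 ≈ 1.1471)
a/((80747/(-26713/(-27598) - 1797/(-1743)))) = 24558/(21409*((80747/(-26713/(-27598) - 1797/(-1743))))) = 24558/(21409*((80747/(-26713*(-1/27598) - 1797*(-1/1743))))) = 24558/(21409*((80747/(26713/27598 + 599/581)))) = 24558/(21409*((80747/(32051455/16034438)))) = 24558/(21409*((80747*(16034438/32051455)))) = 24558/(21409*(1294732765186/32051455)) = (24558/21409)*(32051455/1294732765186) = 393559815945/13859466884933537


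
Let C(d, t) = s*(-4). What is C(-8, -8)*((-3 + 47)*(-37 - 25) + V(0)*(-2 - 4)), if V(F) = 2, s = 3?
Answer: 32880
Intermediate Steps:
C(d, t) = -12 (C(d, t) = 3*(-4) = -12)
C(-8, -8)*((-3 + 47)*(-37 - 25) + V(0)*(-2 - 4)) = -12*((-3 + 47)*(-37 - 25) + 2*(-2 - 4)) = -12*(44*(-62) + 2*(-6)) = -12*(-2728 - 12) = -12*(-2740) = 32880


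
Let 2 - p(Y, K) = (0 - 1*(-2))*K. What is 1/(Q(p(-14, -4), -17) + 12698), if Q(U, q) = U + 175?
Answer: 1/12883 ≈ 7.7622e-5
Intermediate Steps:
p(Y, K) = 2 - 2*K (p(Y, K) = 2 - (0 - 1*(-2))*K = 2 - (0 + 2)*K = 2 - 2*K)
Q(U, q) = 175 + U
1/(Q(p(-14, -4), -17) + 12698) = 1/((175 + (2 - 2*(-4))) + 12698) = 1/((175 + (2 + 8)) + 12698) = 1/((175 + 10) + 12698) = 1/(185 + 12698) = 1/12883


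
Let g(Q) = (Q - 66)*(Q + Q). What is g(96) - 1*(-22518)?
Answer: 28278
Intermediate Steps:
g(Q) = 2*Q*(-66 + Q) (g(Q) = (-66 + Q)*(2*Q) = 2*Q*(-66 + Q))
g(96) - 1*(-22518) = 2*96*(-66 + 96) - 1*(-22518) = 2*96*30 + 22518 = 5760 + 22518 = 28278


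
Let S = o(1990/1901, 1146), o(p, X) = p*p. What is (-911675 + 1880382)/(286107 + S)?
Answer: 3500714325307/1033937722807 ≈ 3.3858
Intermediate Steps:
o(p, X) = p²
S = 3960100/3613801 (S = (1990/1901)² = 3960100/3613801 ≈ 1.0958)
(-911675 + 1880382)/(286107 + S) = (-911675 + 1880382)/(286107 + 3960100/3613801) = 968707/(1033937722807/3613801) = 968707*(3613801/1033937722807) = 3500714325307/1033937722807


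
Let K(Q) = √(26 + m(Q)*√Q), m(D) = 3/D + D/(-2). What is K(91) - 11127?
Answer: -11127 + √(861224 - 1506050*√91)/182 ≈ -11127.0 + 20.192*I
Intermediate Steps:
m(D) = 3/D - D/2 (m(D) = 3/D + D*(-½) = 3/D - D/2)
K(Q) = √(26 + √Q*(3/Q - Q/2)) (K(Q) = √(26 + (3/Q - Q/2)*√Q) = √(26 + √Q*(3/Q - Q/2)))
K(91) - 11127 = √(104 - 182*√91 + 12/√91)/2 - 11127 = √(104 - 182*√91 + 12*(√91/91))/2 - 11127 = √(104 - 182*√91 + 12*√91/91)/2 - 11127 = √(104 - 16550*√91/91)/2 - 11127 = -11127 + √(104 - 16550*√91/91)/2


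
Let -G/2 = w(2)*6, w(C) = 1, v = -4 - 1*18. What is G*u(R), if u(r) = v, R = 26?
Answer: 264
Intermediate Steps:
v = -22 (v = -4 - 18 = -22)
G = -12 (G = -2*6 = -12)
u(r) = -22
G*u(R) = -12*(-22) = 264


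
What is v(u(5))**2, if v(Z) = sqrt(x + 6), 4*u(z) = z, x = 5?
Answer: 11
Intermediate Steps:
u(z) = z/4
v(Z) = sqrt(11) (v(Z) = sqrt(5 + 6) = sqrt(11))
v(u(5))**2 = (sqrt(11))**2 = 11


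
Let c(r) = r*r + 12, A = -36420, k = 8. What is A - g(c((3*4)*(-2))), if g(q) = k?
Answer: -36428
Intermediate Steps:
c(r) = 12 + r**2 (c(r) = r**2 + 12 = 12 + r**2)
g(q) = 8
A - g(c((3*4)*(-2))) = -36420 - 1*8 = -36420 - 8 = -36428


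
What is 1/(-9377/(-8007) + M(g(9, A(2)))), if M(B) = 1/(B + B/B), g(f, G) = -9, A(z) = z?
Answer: 64056/67009 ≈ 0.95593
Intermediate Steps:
M(B) = 1/(1 + B) (M(B) = 1/(B + 1) = 1/(1 + B))
1/(-9377/(-8007) + M(g(9, A(2)))) = 1/(-9377/(-8007) + 1/(1 - 9)) = 1/(-9377*(-1/8007) + 1/(-8)) = 1/(9377/8007 - 1/8) = 1/(67009/64056) = 64056/67009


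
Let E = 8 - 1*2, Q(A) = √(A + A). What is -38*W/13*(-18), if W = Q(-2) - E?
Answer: -4104/13 + 1368*I/13 ≈ -315.69 + 105.23*I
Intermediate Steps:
Q(A) = √2*√A (Q(A) = √(2*A) = √2*√A)
E = 6 (E = 8 - 2 = 6)
W = -6 + 2*I (W = √2*√(-2) - 1*6 = √2*(I*√2) - 6 = 2*I - 6 = -6 + 2*I ≈ -6.0 + 2.0*I)
-38*W/13*(-18) = -38*(-6 + 2*I)/13*(-18) = -38*(-6/13 + 2*I/13)*(-18) = (228/13 - 76*I/13)*(-18) = -4104/13 + 1368*I/13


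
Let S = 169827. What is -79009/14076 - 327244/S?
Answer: -6008049329/796828284 ≈ -7.5400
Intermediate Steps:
-79009/14076 - 327244/S = -79009/14076 - 327244/169827 = -6008049329/796828284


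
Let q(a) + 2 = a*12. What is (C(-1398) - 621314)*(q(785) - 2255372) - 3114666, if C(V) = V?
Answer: 1398579392582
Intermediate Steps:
q(a) = -2 + 12*a (q(a) = -2 + a*12 = -2 + 12*a)
(C(-1398) - 621314)*(q(785) - 2255372) - 3114666 = (-1398 - 621314)*((-2 + 12*785) - 2255372) - 3114666 = -622712*((-2 + 9420) - 2255372) - 3114666 = -622712*(9418 - 2255372) - 3114666 = -622712*(-2245954) - 3114666 = 1398582507248 - 3114666 = 1398579392582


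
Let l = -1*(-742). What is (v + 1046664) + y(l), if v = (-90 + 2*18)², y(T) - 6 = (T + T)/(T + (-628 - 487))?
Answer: 391494094/373 ≈ 1.0496e+6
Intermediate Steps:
l = 742
y(T) = 6 + 2*T/(-1115 + T) (y(T) = 6 + (T + T)/(T + (-628 - 487)) = 6 + (2*T)/(T - 1115) = 6 + (2*T)/(-1115 + T) = 6 + 2*T/(-1115 + T))
v = 2916 (v = (-90 + 36)² = (-54)² = 2916)
(v + 1046664) + y(l) = (2916 + 1046664) + 2*(-3345 + 4*742)/(-1115 + 742) = 1049580 + 2*(-3345 + 2968)/(-373) = 1049580 + 2*(-1/373)*(-377) = 1049580 + 754/373 = 391494094/373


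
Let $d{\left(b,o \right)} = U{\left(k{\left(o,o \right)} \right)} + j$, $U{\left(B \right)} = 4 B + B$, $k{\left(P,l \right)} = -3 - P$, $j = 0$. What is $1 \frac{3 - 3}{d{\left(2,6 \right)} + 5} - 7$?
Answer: $-7$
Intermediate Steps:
$U{\left(B \right)} = 5 B$
$d{\left(b,o \right)} = -15 - 5 o$ ($d{\left(b,o \right)} = 5 \left(-3 - o\right) + 0 = \left(-15 - 5 o\right) + 0 = -15 - 5 o$)
$1 \frac{3 - 3}{d{\left(2,6 \right)} + 5} - 7 = 1 \frac{3 - 3}{\left(-15 - 30\right) + 5} - 7 = 1 \frac{0}{\left(-15 - 30\right) + 5} - 7 = 1 \frac{0}{-45 + 5} - 7 = 1 \frac{0}{-40} - 7 = 1 \cdot 0 \left(- \frac{1}{40}\right) - 7 = 1 \cdot 0 - 7 = 0 - 7 = -7$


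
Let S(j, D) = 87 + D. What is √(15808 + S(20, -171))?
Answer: 2*√3931 ≈ 125.40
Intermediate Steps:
√(15808 + S(20, -171)) = √(15808 + (87 - 171)) = √(15808 - 84) = √15724 = 2*√3931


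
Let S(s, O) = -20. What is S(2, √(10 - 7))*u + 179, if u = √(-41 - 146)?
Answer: 179 - 20*I*√187 ≈ 179.0 - 273.5*I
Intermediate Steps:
u = I*√187 (u = √(-187) = I*√187 ≈ 13.675*I)
S(2, √(10 - 7))*u + 179 = -20*I*√187 + 179 = 179 - 20*I*√187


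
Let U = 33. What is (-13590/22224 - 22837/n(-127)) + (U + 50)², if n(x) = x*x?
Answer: 411440249991/59741816 ≈ 6887.0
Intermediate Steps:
n(x) = x²
(-13590/22224 - 22837/n(-127)) + (U + 50)² = (-13590/22224 - 22837/((-127)²)) + (33 + 50)² = (-13590*1/22224 - 22837/16129) + 83² = (-2265/3704 - 22837*1/16129) + 6889 = (-2265/3704 - 22837/16129) + 6889 = -121120433/59741816 + 6889 = 411440249991/59741816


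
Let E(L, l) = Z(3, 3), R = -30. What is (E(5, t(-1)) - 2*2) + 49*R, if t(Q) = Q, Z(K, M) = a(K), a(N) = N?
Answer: -1471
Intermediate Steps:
Z(K, M) = K
E(L, l) = 3
(E(5, t(-1)) - 2*2) + 49*R = (3 - 2*2) + 49*(-30) = (3 - 4) - 1470 = -1 - 1470 = -1471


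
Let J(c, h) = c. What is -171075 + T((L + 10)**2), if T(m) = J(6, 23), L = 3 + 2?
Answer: -171069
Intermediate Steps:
L = 5
T(m) = 6
-171075 + T((L + 10)**2) = -171075 + 6 = -171069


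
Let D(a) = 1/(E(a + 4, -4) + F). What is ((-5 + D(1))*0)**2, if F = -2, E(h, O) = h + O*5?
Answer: 0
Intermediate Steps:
E(h, O) = h + 5*O
D(a) = 1/(-18 + a) (D(a) = 1/(((a + 4) + 5*(-4)) - 2) = 1/(((4 + a) - 20) - 2) = 1/((-16 + a) - 2) = 1/(-18 + a))
((-5 + D(1))*0)**2 = ((-5 + 1/(-18 + 1))*0)**2 = ((-5 + 1/(-17))*0)**2 = ((-5 - 1/17)*0)**2 = (-86/17*0)**2 = 0**2 = 0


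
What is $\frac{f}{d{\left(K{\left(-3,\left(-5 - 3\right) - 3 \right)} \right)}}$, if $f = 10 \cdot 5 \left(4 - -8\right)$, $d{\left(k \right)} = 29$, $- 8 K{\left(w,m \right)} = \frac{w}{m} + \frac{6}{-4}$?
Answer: $\frac{600}{29} \approx 20.69$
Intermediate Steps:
$K{\left(w,m \right)} = \frac{3}{16} - \frac{w}{8 m}$ ($K{\left(w,m \right)} = - \frac{\frac{w}{m} + \frac{6}{-4}}{8} = - \frac{\frac{w}{m} + 6 \left(- \frac{1}{4}\right)}{8} = - \frac{\frac{w}{m} - \frac{3}{2}}{8} = - \frac{- \frac{3}{2} + \frac{w}{m}}{8} = \frac{3}{16} - \frac{w}{8 m}$)
$f = 600$ ($f = 50 \left(4 + 8\right) = 50 \cdot 12 = 600$)
$\frac{f}{d{\left(K{\left(-3,\left(-5 - 3\right) - 3 \right)} \right)}} = \frac{600}{29}$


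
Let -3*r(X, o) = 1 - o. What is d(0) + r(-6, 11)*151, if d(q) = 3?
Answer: 1519/3 ≈ 506.33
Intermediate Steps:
r(X, o) = -1/3 + o/3 (r(X, o) = -(1 - o)/3 = -1/3 + o/3)
d(0) + r(-6, 11)*151 = 3 + (-1/3 + (1/3)*11)*151 = 3 + (-1/3 + 11/3)*151 = 3 + (10/3)*151 = 3 + 1510/3 = 1519/3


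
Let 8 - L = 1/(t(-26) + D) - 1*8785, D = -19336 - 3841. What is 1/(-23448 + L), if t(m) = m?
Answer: -23203/340039964 ≈ -6.8236e-5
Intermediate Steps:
D = -23177
L = 204023980/23203 (L = 8 - (1/(-26 - 23177) - 1*8785) = 8 - (1/(-23203) - 8785) = 8 - (-1/23203 - 8785) = 8 - 1*(-203838356/23203) = 8 + 203838356/23203 = 204023980/23203 ≈ 8793.0)
1/(-23448 + L) = 1/(-23448 + 204023980/23203) = 1/(-340039964/23203) = -23203/340039964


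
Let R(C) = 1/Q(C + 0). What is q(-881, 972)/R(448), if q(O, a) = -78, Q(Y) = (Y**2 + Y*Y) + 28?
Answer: -31312008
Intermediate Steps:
Q(Y) = 28 + 2*Y**2 (Q(Y) = (Y**2 + Y**2) + 28 = 2*Y**2 + 28 = 28 + 2*Y**2)
R(C) = 1/(28 + 2*C**2) (R(C) = 1/(28 + 2*(C + 0)**2) = 1/(28 + 2*C**2))
q(-881, 972)/R(448) = -78/(1/(2*(14 + 448**2))) = -78/(1/(2*(14 + 200704))) = -78/((1/2)/200718) = -78/((1/2)*(1/200718)) = -78/1/401436 = -78*401436 = -31312008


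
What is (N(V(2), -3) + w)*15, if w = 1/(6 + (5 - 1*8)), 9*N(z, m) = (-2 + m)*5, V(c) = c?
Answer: -110/3 ≈ -36.667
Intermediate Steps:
N(z, m) = -10/9 + 5*m/9 (N(z, m) = ((-2 + m)*5)/9 = (-10 + 5*m)/9 = -10/9 + 5*m/9)
w = ⅓ (w = 1/(6 + (5 - 8)) = 1/(6 - 3) = 1/3 = ⅓ ≈ 0.33333)
(N(V(2), -3) + w)*15 = ((-10/9 + (5/9)*(-3)) + ⅓)*15 = ((-10/9 - 5/3) + ⅓)*15 = (-25/9 + ⅓)*15 = -22/9*15 = -110/3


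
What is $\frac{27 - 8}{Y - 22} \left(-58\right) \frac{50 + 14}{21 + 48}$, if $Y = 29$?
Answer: $- \frac{70528}{483} \approx -146.02$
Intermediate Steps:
$\frac{27 - 8}{Y - 22} \left(-58\right) \frac{50 + 14}{21 + 48} = \frac{27 - 8}{29 - 22} \left(-58\right) \frac{50 + 14}{21 + 48} = \frac{19}{7} \left(-58\right) \frac{64}{69} = \left(- \frac{1102}{7}\right) \frac{64}{69} = - \frac{70528}{483}$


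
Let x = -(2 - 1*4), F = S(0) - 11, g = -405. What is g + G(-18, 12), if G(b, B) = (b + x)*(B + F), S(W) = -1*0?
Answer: -421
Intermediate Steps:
S(W) = 0
F = -11 (F = 0 - 11 = -11)
x = 2 (x = -(2 - 4) = -1*(-2) = 2)
G(b, B) = (-11 + B)*(2 + b) (G(b, B) = (b + 2)*(B - 11) = (2 + b)*(-11 + B) = (-11 + B)*(2 + b))
g + G(-18, 12) = -405 + (-22 - 11*(-18) + 2*12 + 12*(-18)) = -405 + (-22 + 198 + 24 - 216) = -405 - 16 = -421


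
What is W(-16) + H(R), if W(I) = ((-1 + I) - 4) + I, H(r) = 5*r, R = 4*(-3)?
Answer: -97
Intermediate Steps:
R = -12
W(I) = -5 + 2*I (W(I) = (-5 + I) + I = -5 + 2*I)
W(-16) + H(R) = (-5 + 2*(-16)) + 5*(-12) = (-5 - 32) - 60 = -37 - 60 = -97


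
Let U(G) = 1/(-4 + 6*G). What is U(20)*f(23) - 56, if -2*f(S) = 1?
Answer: -12993/232 ≈ -56.004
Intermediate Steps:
f(S) = -½ (f(S) = -½*1 = -½)
U(20)*f(23) - 56 = (1/(2*(-2 + 3*20)))*(-½) - 56 = (1/(2*(-2 + 60)))*(-½) - 56 = ((½)/58)*(-½) - 56 = ((½)*(1/58))*(-½) - 56 = (1/116)*(-½) - 56 = -1/232 - 56 = -12993/232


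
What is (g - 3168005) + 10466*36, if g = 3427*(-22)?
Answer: -2866623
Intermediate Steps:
g = -75394
(g - 3168005) + 10466*36 = (-75394 - 3168005) + 10466*36 = -3243399 + 376776 = -2866623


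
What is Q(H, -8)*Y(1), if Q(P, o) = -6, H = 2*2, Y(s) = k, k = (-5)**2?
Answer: -150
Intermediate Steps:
k = 25
Y(s) = 25
H = 4
Q(H, -8)*Y(1) = -6*25 = -150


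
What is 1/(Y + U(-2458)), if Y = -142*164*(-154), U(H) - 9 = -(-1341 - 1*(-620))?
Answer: 1/3587082 ≈ 2.7878e-7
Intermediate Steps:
U(H) = 730 (U(H) = 9 - (-1341 - 1*(-620)) = 9 - (-1341 + 620) = 9 - 1*(-721) = 9 + 721 = 730)
Y = 3586352 (Y = -23288*(-154) = 3586352)
1/(Y + U(-2458)) = 1/(3586352 + 730) = 1/3587082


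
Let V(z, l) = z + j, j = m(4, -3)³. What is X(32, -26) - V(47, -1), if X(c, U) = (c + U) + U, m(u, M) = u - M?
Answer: -410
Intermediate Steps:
X(c, U) = c + 2*U (X(c, U) = (U + c) + U = c + 2*U)
j = 343 (j = (4 - 1*(-3))³ = (4 + 3)³ = 7³ = 343)
V(z, l) = 343 + z (V(z, l) = z + 343 = 343 + z)
X(32, -26) - V(47, -1) = (32 + 2*(-26)) - (343 + 47) = (32 - 52) - 1*390 = -20 - 390 = -410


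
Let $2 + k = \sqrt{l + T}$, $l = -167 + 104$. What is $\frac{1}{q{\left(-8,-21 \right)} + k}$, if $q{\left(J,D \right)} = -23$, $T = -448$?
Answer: $- \frac{25}{1136} - \frac{i \sqrt{511}}{1136} \approx -0.022007 - 0.019899 i$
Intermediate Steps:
$l = -63$
$k = -2 + i \sqrt{511}$ ($k = -2 + \sqrt{-63 - 448} = -2 + \sqrt{-511} = -2 + i \sqrt{511} \approx -2.0 + 22.605 i$)
$\frac{1}{q{\left(-8,-21 \right)} + k} = \frac{1}{-23 - \left(2 - i \sqrt{511}\right)} = \frac{1}{-25 + i \sqrt{511}}$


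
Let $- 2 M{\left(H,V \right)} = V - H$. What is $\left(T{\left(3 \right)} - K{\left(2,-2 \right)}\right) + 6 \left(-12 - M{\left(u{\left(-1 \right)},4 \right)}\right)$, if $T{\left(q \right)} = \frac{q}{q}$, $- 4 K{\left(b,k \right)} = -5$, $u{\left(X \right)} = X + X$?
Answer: $- \frac{217}{4} \approx -54.25$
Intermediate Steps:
$u{\left(X \right)} = 2 X$
$K{\left(b,k \right)} = \frac{5}{4}$ ($K{\left(b,k \right)} = \left(- \frac{1}{4}\right) \left(-5\right) = \frac{5}{4}$)
$M{\left(H,V \right)} = \frac{H}{2} - \frac{V}{2}$ ($M{\left(H,V \right)} = - \frac{V - H}{2} = \frac{H}{2} - \frac{V}{2}$)
$T{\left(q \right)} = 1$
$\left(T{\left(3 \right)} - K{\left(2,-2 \right)}\right) + 6 \left(-12 - M{\left(u{\left(-1 \right)},4 \right)}\right) = \left(1 - \frac{5}{4}\right) + 6 \left(-12 - \left(\frac{2 \left(-1\right)}{2} - 2\right)\right) = \left(1 - \frac{5}{4}\right) + 6 \left(-12 - \left(\frac{1}{2} \left(-2\right) - 2\right)\right) = - \frac{1}{4} + 6 \left(-12 - \left(-1 - 2\right)\right) = - \frac{1}{4} + 6 \left(-12 - -3\right) = - \frac{1}{4} + 6 \left(-12 + 3\right) = - \frac{1}{4} + 6 \left(-9\right) = - \frac{1}{4} - 54 = - \frac{217}{4}$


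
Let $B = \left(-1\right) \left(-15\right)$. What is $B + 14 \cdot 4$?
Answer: $71$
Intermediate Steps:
$B = 15$
$B + 14 \cdot 4 = 15 + 14 \cdot 4 = 15 + 56 = 71$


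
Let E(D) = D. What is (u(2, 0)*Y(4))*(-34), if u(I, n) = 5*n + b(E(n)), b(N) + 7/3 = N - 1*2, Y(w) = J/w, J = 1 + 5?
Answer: 221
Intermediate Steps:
J = 6
Y(w) = 6/w
b(N) = -13/3 + N (b(N) = -7/3 + (N - 1*2) = -7/3 + (N - 2) = -7/3 + (-2 + N) = -13/3 + N)
u(I, n) = -13/3 + 6*n (u(I, n) = 5*n + (-13/3 + n) = -13/3 + 6*n)
(u(2, 0)*Y(4))*(-34) = ((-13/3 + 6*0)*(6/4))*(-34) = ((-13/3 + 0)*(6*(¼)))*(-34) = -13/3*3/2*(-34) = -13/2*(-34) = 221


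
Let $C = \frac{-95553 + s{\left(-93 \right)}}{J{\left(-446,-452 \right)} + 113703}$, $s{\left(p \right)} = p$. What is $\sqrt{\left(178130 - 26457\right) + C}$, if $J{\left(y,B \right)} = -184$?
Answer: $\frac{\sqrt{1954532867014679}}{113519} \approx 389.45$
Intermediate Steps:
$C = - \frac{95646}{113519}$ ($C = \frac{-95553 - 93}{-184 + 113703} = - \frac{95646}{113519} \approx -0.84256$)
$\sqrt{\left(178130 - 26457\right) + C} = \sqrt{\left(178130 - 26457\right) - \frac{95646}{113519}} = \sqrt{151673 - \frac{95646}{113519}} = \sqrt{\frac{17217671641}{113519}} = \frac{\sqrt{1954532867014679}}{113519}$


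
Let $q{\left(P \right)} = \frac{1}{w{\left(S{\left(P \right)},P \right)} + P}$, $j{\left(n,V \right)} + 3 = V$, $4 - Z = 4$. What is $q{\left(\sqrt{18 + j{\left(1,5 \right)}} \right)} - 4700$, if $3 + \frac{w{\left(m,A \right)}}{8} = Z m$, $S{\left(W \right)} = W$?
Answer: $- \frac{653306}{139} - \frac{\sqrt{5}}{278} \approx -4700.1$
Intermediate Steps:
$Z = 0$ ($Z = 4 - 4 = 0$)
$j{\left(n,V \right)} = -3 + V$
$w{\left(m,A \right)} = -24$ ($w{\left(m,A \right)} = -24 + 8 \cdot 0 m = -24 + 8 \cdot 0 = -24 + 0 = -24$)
$q{\left(P \right)} = \frac{1}{-24 + P}$
$q{\left(\sqrt{18 + j{\left(1,5 \right)}} \right)} - 4700 = \frac{1}{-24 + \sqrt{18 + \left(-3 + 5\right)}} - 4700 = \frac{1}{-24 + \sqrt{18 + 2}} - 4700 = \frac{1}{-24 + \sqrt{20}} - 4700 = \frac{1}{-24 + 2 \sqrt{5}} - 4700 = -4700 + \frac{1}{-24 + 2 \sqrt{5}}$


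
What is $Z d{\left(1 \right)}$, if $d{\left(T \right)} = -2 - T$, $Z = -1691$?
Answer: $5073$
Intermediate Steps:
$Z d{\left(1 \right)} = - 1691 \left(-2 - 1\right) = \left(-1691\right) \left(-3\right) = 5073$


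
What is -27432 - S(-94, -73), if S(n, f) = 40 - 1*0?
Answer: -27472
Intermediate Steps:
S(n, f) = 40 (S(n, f) = 40 + 0 = 40)
-27432 - S(-94, -73) = -27432 - 1*40 = -27432 - 40 = -27472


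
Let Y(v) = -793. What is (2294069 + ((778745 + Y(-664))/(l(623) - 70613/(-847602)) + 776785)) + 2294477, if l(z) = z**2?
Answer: 1765081818147372805/328978987271 ≈ 5.3653e+6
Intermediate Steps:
(2294069 + ((778745 + Y(-664))/(l(623) - 70613/(-847602)) + 776785)) + 2294477 = (2294069 + ((778745 - 793)/(623**2 - 70613/(-847602)) + 776785)) + 2294477 = (2294069 + (777952/(388129 - 70613*(-1/847602)) + 776785)) + 2294477 = (2294069 + (777952/(388129 + 70613/847602) + 776785)) + 2294477 = (2294069 + (777952/(328978987271/847602) + 776785)) + 2294477 = (2294069 + (777952*(847602/328978987271) + 776785)) + 2294477 = (2294069 + (659393671104/328978987271 + 776785)) + 2294477 = (2294069 + 255546602020974839/328978987271) + 2294477 = 1010247098370770538/328978987271 + 2294477 = 1765081818147372805/328978987271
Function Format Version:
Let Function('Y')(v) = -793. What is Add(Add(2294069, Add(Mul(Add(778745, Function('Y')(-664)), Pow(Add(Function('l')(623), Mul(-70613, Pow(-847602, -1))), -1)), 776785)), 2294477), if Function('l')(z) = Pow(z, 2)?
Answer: Rational(1765081818147372805, 328978987271) ≈ 5.3653e+6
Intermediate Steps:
Add(Add(2294069, Add(Mul(Add(778745, Function('Y')(-664)), Pow(Add(Function('l')(623), Mul(-70613, Pow(-847602, -1))), -1)), 776785)), 2294477) = Add(Add(2294069, Add(Mul(Add(778745, -793), Pow(Add(Pow(623, 2), Mul(-70613, Pow(-847602, -1))), -1)), 776785)), 2294477) = Add(Add(2294069, Add(Mul(777952, Pow(Add(388129, Mul(-70613, Rational(-1, 847602))), -1)), 776785)), 2294477) = Add(Add(2294069, Add(Mul(777952, Pow(Add(388129, Rational(70613, 847602)), -1)), 776785)), 2294477) = Add(Add(2294069, Add(Mul(777952, Pow(Rational(328978987271, 847602), -1)), 776785)), 2294477) = Add(Add(2294069, Add(Mul(777952, Rational(847602, 328978987271)), 776785)), 2294477) = Add(Add(2294069, Add(Rational(659393671104, 328978987271), 776785)), 2294477) = Add(Add(2294069, Rational(255546602020974839, 328978987271)), 2294477) = Add(Rational(1010247098370770538, 328978987271), 2294477) = Rational(1765081818147372805, 328978987271)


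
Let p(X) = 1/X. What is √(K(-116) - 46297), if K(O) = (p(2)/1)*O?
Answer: I*√46355 ≈ 215.3*I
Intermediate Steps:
K(O) = O/2 (K(O) = (1/(2*1))*O = ((½)*1)*O = O/2)
√(K(-116) - 46297) = √((½)*(-116) - 46297) = √(-58 - 46297) = √(-46355) = I*√46355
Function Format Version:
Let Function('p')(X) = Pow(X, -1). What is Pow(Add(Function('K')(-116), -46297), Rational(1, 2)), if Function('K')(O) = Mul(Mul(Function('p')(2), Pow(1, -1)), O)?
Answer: Mul(I, Pow(46355, Rational(1, 2))) ≈ Mul(215.30, I)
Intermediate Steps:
Function('K')(O) = Mul(Rational(1, 2), O) (Function('K')(O) = Mul(Mul(Pow(2, -1), Pow(1, -1)), O) = Mul(Mul(Rational(1, 2), 1), O) = Mul(Rational(1, 2), O))
Pow(Add(Function('K')(-116), -46297), Rational(1, 2)) = Pow(Add(Mul(Rational(1, 2), -116), -46297), Rational(1, 2)) = Pow(Add(-58, -46297), Rational(1, 2)) = Pow(-46355, Rational(1, 2)) = Mul(I, Pow(46355, Rational(1, 2)))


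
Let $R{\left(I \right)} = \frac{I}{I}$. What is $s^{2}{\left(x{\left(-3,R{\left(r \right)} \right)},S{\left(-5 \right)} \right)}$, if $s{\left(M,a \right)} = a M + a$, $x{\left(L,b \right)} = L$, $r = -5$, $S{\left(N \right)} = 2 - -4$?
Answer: $144$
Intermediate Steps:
$S{\left(N \right)} = 6$ ($S{\left(N \right)} = 2 + 4 = 6$)
$R{\left(I \right)} = 1$
$s{\left(M,a \right)} = a + M a$ ($s{\left(M,a \right)} = M a + a = a + M a$)
$s^{2}{\left(x{\left(-3,R{\left(r \right)} \right)},S{\left(-5 \right)} \right)} = \left(6 \left(1 - 3\right)\right)^{2} = \left(6 \left(-2\right)\right)^{2} = \left(-12\right)^{2} = 144$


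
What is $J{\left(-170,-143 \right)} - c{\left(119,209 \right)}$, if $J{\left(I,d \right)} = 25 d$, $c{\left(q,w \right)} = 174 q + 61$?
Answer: $-24342$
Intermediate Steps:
$c{\left(q,w \right)} = 61 + 174 q$
$J{\left(-170,-143 \right)} - c{\left(119,209 \right)} = 25 \left(-143\right) - \left(61 + 174 \cdot 119\right) = -3575 - \left(61 + 20706\right) = -3575 - 20767 = -24342$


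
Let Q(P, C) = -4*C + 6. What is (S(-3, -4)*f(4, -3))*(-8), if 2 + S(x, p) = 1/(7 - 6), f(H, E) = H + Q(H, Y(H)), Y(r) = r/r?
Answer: 48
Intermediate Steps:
Y(r) = 1
Q(P, C) = 6 - 4*C
f(H, E) = 2 + H (f(H, E) = H + (6 - 4*1) = H + (6 - 4) = H + 2 = 2 + H)
S(x, p) = -1 (S(x, p) = -2 + 1/(7 - 6) = -2 + 1/1 = -2 + 1 = -1)
(S(-3, -4)*f(4, -3))*(-8) = -(2 + 4)*(-8) = -1*6*(-8) = -6*(-8) = 48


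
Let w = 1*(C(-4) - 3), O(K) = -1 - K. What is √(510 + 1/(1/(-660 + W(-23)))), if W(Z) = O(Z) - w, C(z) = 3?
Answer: 8*I*√2 ≈ 11.314*I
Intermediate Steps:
w = 0 (w = 1*(3 - 3) = 1*0 = 0)
W(Z) = -1 - Z (W(Z) = (-1 - Z) - 1*0 = (-1 - Z) + 0 = -1 - Z)
√(510 + 1/(1/(-660 + W(-23)))) = √(510 + 1/(1/(-660 + (-1 - 1*(-23))))) = √(510 + 1/(1/(-660 + (-1 + 23)))) = √(510 + 1/(1/(-660 + 22))) = √(510 + 1/(1/(-638))) = √(510 + 1/(-1/638)) = √(510 - 638) = √(-128) = 8*I*√2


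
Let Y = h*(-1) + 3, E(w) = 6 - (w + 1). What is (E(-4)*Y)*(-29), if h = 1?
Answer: -522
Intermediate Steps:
E(w) = 5 - w (E(w) = 6 - (1 + w) = 6 + (-1 - w) = 5 - w)
Y = 2 (Y = 1*(-1) + 3 = -1 + 3 = 2)
(E(-4)*Y)*(-29) = ((5 - 1*(-4))*2)*(-29) = ((5 + 4)*2)*(-29) = (9*2)*(-29) = 18*(-29) = -522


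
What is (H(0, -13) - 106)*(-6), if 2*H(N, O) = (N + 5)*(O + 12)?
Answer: 651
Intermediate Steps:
H(N, O) = (5 + N)*(12 + O)/2 (H(N, O) = ((N + 5)*(O + 12))/2 = ((5 + N)*(12 + O))/2 = (5 + N)*(12 + O)/2)
(H(0, -13) - 106)*(-6) = ((30 + 6*0 + (5/2)*(-13) + (1/2)*0*(-13)) - 106)*(-6) = ((30 + 0 - 65/2 + 0) - 106)*(-6) = (-5/2 - 106)*(-6) = -217/2*(-6) = 651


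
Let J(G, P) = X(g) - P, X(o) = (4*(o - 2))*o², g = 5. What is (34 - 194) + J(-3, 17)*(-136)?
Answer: -38648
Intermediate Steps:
X(o) = o²*(-8 + 4*o) (X(o) = (4*(-2 + o))*o² = (-8 + 4*o)*o² = o²*(-8 + 4*o))
J(G, P) = 300 - P (J(G, P) = 4*5²*(-2 + 5) - P = 4*25*3 - P = 300 - P)
(34 - 194) + J(-3, 17)*(-136) = (34 - 194) + (300 - 1*17)*(-136) = -160 + (300 - 17)*(-136) = -160 + 283*(-136) = -160 - 38488 = -38648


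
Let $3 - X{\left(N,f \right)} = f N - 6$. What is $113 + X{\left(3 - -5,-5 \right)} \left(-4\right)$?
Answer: $-83$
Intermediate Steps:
$X{\left(N,f \right)} = 9 - N f$ ($X{\left(N,f \right)} = 3 - \left(f N - 6\right) = 3 - \left(N f - 6\right) = 3 - \left(-6 + N f\right) = 9 - N f$)
$113 + X{\left(3 - -5,-5 \right)} \left(-4\right) = 113 + \left(9 - \left(3 - -5\right) \left(-5\right)\right) \left(-4\right) = 113 + \left(9 - \left(3 + 5\right) \left(-5\right)\right) \left(-4\right) = 113 + \left(9 - 8 \left(-5\right)\right) \left(-4\right) = 113 + \left(9 + 40\right) \left(-4\right) = 113 + 49 \left(-4\right) = 113 - 196 = -83$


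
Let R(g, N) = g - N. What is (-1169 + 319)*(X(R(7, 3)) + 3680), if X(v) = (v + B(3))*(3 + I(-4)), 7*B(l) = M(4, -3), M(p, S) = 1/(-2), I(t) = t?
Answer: -21872625/7 ≈ -3.1247e+6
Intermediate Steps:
M(p, S) = -1/2
B(l) = -1/14 (B(l) = (1/7)*(-1/2) = -1/14)
X(v) = 1/14 - v (X(v) = (v - 1/14)*(3 - 4) = (-1/14 + v)*(-1) = 1/14 - v)
(-1169 + 319)*(X(R(7, 3)) + 3680) = (-1169 + 319)*((1/14 - (7 - 1*3)) + 3680) = -850*((1/14 - (7 - 3)) + 3680) = -850*((1/14 - 1*4) + 3680) = -850*((1/14 - 4) + 3680) = -850*(-55/14 + 3680) = -850*51465/14 = -21872625/7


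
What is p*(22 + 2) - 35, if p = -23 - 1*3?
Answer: -659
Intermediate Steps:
p = -26 (p = -23 - 3 = -26)
p*(22 + 2) - 35 = -26*(22 + 2) - 35 = -26*24 - 35 = -624 - 35 = -659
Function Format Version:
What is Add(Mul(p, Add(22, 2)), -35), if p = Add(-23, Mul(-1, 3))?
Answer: -659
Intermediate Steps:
p = -26 (p = Add(-23, -3) = -26)
Add(Mul(p, Add(22, 2)), -35) = Add(Mul(-26, Add(22, 2)), -35) = Add(Mul(-26, 24), -35) = Add(-624, -35) = -659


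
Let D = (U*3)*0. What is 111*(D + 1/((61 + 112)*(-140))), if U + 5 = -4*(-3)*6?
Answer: -111/24220 ≈ -0.0045830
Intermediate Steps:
U = 67 (U = -5 - 4*(-3)*6 = -5 + 12*6 = -5 + 72 = 67)
D = 0 (D = (67*3)*0 = 201*0 = 0)
111*(D + 1/((61 + 112)*(-140))) = 111*(0 + 1/((61 + 112)*(-140))) = 111*(0 - 1/140/173) = 111*(0 + (1/173)*(-1/140)) = 111*(0 - 1/24220) = 111*(-1/24220) = -111/24220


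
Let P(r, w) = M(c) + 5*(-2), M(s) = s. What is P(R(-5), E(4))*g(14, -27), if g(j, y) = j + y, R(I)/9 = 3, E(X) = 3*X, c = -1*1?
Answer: 143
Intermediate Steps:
c = -1
R(I) = 27 (R(I) = 9*3 = 27)
P(r, w) = -11 (P(r, w) = -1 + 5*(-2) = -1 - 10 = -11)
P(R(-5), E(4))*g(14, -27) = -11*(14 - 27) = -11*(-13) = 143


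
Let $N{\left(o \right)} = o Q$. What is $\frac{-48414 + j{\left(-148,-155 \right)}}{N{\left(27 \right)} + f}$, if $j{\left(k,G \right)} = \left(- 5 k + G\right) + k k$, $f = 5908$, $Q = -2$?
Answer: $- \frac{25925}{5854} \approx -4.4286$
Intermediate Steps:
$N{\left(o \right)} = - 2 o$ ($N{\left(o \right)} = o \left(-2\right) = - 2 o$)
$j{\left(k,G \right)} = G + k^{2} - 5 k$ ($j{\left(k,G \right)} = \left(G - 5 k\right) + k^{2} = G + k^{2} - 5 k$)
$\frac{-48414 + j{\left(-148,-155 \right)}}{N{\left(27 \right)} + f} = \frac{-48414 - \left(-585 - 21904\right)}{\left(-2\right) 27 + 5908} = \frac{-48414 + \left(-155 + 21904 + 740\right)}{-54 + 5908} = \frac{-48414 + 22489}{5854} = \left(-25925\right) \frac{1}{5854} = - \frac{25925}{5854}$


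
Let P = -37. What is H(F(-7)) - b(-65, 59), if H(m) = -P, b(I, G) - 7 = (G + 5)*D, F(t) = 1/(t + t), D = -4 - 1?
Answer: 350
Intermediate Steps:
D = -5
F(t) = 1/(2*t)
b(I, G) = -18 - 5*G (b(I, G) = 7 + (G + 5)*(-5) = 7 + (5 + G)*(-5) = 7 + (-25 - 5*G) = -18 - 5*G)
H(m) = 37 (H(m) = -1*(-37) = 37)
H(F(-7)) - b(-65, 59) = 37 - (-18 - 5*59) = 37 - (-18 - 295) = 37 - 1*(-313) = 37 + 313 = 350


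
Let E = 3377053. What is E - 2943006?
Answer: 434047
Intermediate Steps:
E - 2943006 = 3377053 - 2943006 = 434047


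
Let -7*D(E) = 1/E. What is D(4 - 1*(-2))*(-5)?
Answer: 5/42 ≈ 0.11905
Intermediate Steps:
D(E) = -1/(7*E)
D(4 - 1*(-2))*(-5) = -1/(7*(4 - 1*(-2)))*(-5) = -1/(7*(4 + 2))*(-5) = -⅐/6*(-5) = -⅐*⅙*(-5) = -1/42*(-5) = 5/42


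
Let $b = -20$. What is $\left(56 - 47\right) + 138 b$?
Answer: $-2751$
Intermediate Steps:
$\left(56 - 47\right) + 138 b = \left(56 - 47\right) + 138 \left(-20\right) = 9 - 2760 = -2751$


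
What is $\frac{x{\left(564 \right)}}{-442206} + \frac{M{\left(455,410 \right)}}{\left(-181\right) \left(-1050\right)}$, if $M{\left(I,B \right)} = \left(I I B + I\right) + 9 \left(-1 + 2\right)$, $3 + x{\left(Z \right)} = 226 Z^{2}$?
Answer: $\frac{1326229158913}{4668958350} \approx 284.05$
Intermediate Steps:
$x{\left(Z \right)} = -3 + 226 Z^{2}$
$M{\left(I,B \right)} = 9 + I + B I^{2}$ ($M{\left(I,B \right)} = \left(I^{2} B + I\right) + 9 \cdot 1 = \left(B I^{2} + I\right) + 9 = \left(I + B I^{2}\right) + 9 = 9 + I + B I^{2}$)
$\frac{x{\left(564 \right)}}{-442206} + \frac{M{\left(455,410 \right)}}{\left(-181\right) \left(-1050\right)} = \frac{-3 + 226 \cdot 564^{2}}{-442206} + \frac{9 + 455 + 410 \cdot 455^{2}}{\left(-181\right) \left(-1050\right)} = \left(-3 + 226 \cdot 318096\right) \left(- \frac{1}{442206}\right) + \frac{9 + 455 + 410 \cdot 207025}{190050} = \left(-3 + 71889696\right) \left(- \frac{1}{442206}\right) + \left(9 + 455 + 84880250\right) \frac{1}{190050} = 71889693 \left(- \frac{1}{442206}\right) + 84880714 \cdot \frac{1}{190050} = - \frac{23963231}{147402} + \frac{42440357}{95025} = \frac{1326229158913}{4668958350}$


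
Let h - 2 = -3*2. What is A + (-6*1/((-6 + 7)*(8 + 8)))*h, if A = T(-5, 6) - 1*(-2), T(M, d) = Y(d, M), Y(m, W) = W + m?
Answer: 9/2 ≈ 4.5000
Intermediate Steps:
T(M, d) = M + d
A = 3 (A = (-5 + 6) - 1*(-2) = 1 + 2 = 3)
h = -4 (h = 2 - 3*2 = 2 - 6 = -4)
A + (-6*1/((-6 + 7)*(8 + 8)))*h = 3 - 6*1/((-6 + 7)*(8 + 8))*(-4) = 3 - 6/(1*16)*(-4) = 3 - 6/16*(-4) = 3 - 6*1/16*(-4) = 3 - 3/8*(-4) = 3 + 3/2 = 9/2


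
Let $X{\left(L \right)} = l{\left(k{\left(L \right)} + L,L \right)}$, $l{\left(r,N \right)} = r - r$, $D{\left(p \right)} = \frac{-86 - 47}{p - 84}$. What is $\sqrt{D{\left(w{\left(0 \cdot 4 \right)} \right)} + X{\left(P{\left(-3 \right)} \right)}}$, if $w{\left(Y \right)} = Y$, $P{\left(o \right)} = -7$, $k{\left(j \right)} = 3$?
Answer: $\frac{\sqrt{57}}{6} \approx 1.2583$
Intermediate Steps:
$D{\left(p \right)} = - \frac{133}{-84 + p}$
$l{\left(r,N \right)} = 0$
$X{\left(L \right)} = 0$
$\sqrt{D{\left(w{\left(0 \cdot 4 \right)} \right)} + X{\left(P{\left(-3 \right)} \right)}} = \sqrt{- \frac{133}{-84 + 0 \cdot 4} + 0} = \sqrt{- \frac{133}{-84 + 0} + 0} = \sqrt{- \frac{133}{-84} + 0} = \sqrt{\left(-133\right) \left(- \frac{1}{84}\right) + 0} = \sqrt{\frac{19}{12} + 0} = \sqrt{\frac{19}{12}} = \frac{\sqrt{57}}{6}$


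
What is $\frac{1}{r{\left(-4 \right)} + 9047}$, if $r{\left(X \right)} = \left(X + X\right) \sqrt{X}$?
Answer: $\frac{9047}{81848465} + \frac{16 i}{81848465} \approx 0.00011053 + 1.9548 \cdot 10^{-7} i$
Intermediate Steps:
$r{\left(X \right)} = 2 X^{\frac{3}{2}}$ ($r{\left(X \right)} = 2 X \sqrt{X} = 2 X^{\frac{3}{2}}$)
$\frac{1}{r{\left(-4 \right)} + 9047} = \frac{1}{2 \left(-4\right)^{\frac{3}{2}} + 9047} = \frac{1}{2 \left(- 8 i\right) + 9047} = \frac{1}{- 16 i + 9047} = \frac{1}{9047 - 16 i} = \frac{9047 + 16 i}{81848465}$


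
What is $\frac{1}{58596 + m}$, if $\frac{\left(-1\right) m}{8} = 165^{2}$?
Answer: $- \frac{1}{159204} \approx -6.2812 \cdot 10^{-6}$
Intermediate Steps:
$m = -217800$ ($m = - 8 \cdot 165^{2} = \left(-8\right) 27225 = -217800$)
$\frac{1}{58596 + m} = \frac{1}{58596 - 217800} = \frac{1}{-159204} = - \frac{1}{159204}$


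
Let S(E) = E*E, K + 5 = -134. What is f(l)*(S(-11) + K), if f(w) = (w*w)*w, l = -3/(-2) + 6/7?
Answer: -323433/1372 ≈ -235.74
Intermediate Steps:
l = 33/14 (l = -3*(-½) + 6*(⅐) = 3/2 + 6/7 = 33/14 ≈ 2.3571)
K = -139 (K = -5 - 134 = -139)
S(E) = E²
f(w) = w³ (f(w) = w²*w = w³)
f(l)*(S(-11) + K) = (33/14)³*((-11)² - 139) = 35937*(121 - 139)/2744 = (35937/2744)*(-18) = -323433/1372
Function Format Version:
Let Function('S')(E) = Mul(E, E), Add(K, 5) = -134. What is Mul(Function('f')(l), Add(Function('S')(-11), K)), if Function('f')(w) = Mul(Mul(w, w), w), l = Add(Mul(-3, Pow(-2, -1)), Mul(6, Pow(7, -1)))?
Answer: Rational(-323433, 1372) ≈ -235.74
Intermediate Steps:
l = Rational(33, 14) (l = Add(Mul(-3, Rational(-1, 2)), Mul(6, Rational(1, 7))) = Add(Rational(3, 2), Rational(6, 7)) = Rational(33, 14) ≈ 2.3571)
K = -139 (K = Add(-5, -134) = -139)
Function('S')(E) = Pow(E, 2)
Function('f')(w) = Pow(w, 3) (Function('f')(w) = Mul(Pow(w, 2), w) = Pow(w, 3))
Mul(Function('f')(l), Add(Function('S')(-11), K)) = Mul(Pow(Rational(33, 14), 3), Add(Pow(-11, 2), -139)) = Mul(Rational(35937, 2744), Add(121, -139)) = Mul(Rational(35937, 2744), -18) = Rational(-323433, 1372)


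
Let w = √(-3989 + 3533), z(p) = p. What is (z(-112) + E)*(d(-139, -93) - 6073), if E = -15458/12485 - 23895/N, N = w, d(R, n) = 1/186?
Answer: 798485555953/1161105 - 2999026935*I*√114/4712 ≈ 6.877e+5 - 6.7956e+6*I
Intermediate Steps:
d(R, n) = 1/186
w = 2*I*√114 (w = √(-456) = 2*I*√114 ≈ 21.354*I)
N = 2*I*√114 ≈ 21.354*I
E = -15458/12485 + 7965*I*√114/76 (E = -15458/12485 - 23895*(-I*√114/228) = -15458*1/12485 - (-7965)*I*√114/76 = -15458/12485 + 7965*I*√114/76 ≈ -1.2381 + 1119.0*I)
(z(-112) + E)*(d(-139, -93) - 6073) = (-112 + (-15458/12485 + 7965*I*√114/76))*(1/186 - 6073) = (-1413778/12485 + 7965*I*√114/76)*(-1129577/186) = 798485555953/1161105 - 2999026935*I*√114/4712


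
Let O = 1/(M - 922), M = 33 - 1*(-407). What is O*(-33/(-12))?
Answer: -11/1928 ≈ -0.0057054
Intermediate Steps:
M = 440 (M = 33 + 407 = 440)
O = -1/482 (O = 1/(440 - 922) = 1/(-482) = -1/482 ≈ -0.0020747)
O*(-33/(-12)) = -(-33)/(482*(-12)) = -(-33)*(-1)/(482*12) = -1/482*11/4 = -11/1928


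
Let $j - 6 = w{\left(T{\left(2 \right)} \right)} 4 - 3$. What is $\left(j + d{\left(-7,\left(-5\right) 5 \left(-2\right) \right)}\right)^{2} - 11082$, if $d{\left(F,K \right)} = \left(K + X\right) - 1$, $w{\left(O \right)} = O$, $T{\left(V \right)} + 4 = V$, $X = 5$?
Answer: $-8681$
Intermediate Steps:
$T{\left(V \right)} = -4 + V$
$d{\left(F,K \right)} = 4 + K$ ($d{\left(F,K \right)} = \left(K + 5\right) - 1 = \left(5 + K\right) - 1 = 4 + K$)
$j = -5$ ($j = 6 + \left(\left(-4 + 2\right) 4 - 3\right) = 6 - 11 = -5$)
$\left(j + d{\left(-7,\left(-5\right) 5 \left(-2\right) \right)}\right)^{2} - 11082 = \left(-5 + \left(4 + \left(-5\right) 5 \left(-2\right)\right)\right)^{2} - 11082 = \left(-5 + \left(4 - -50\right)\right)^{2} - 11082 = \left(-5 + \left(4 + 50\right)\right)^{2} - 11082 = \left(-5 + 54\right)^{2} - 11082 = 49^{2} - 11082 = 2401 - 11082 = -8681$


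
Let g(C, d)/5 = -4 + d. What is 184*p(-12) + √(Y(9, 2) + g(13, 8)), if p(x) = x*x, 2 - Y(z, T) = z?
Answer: 26496 + √13 ≈ 26500.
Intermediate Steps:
g(C, d) = -20 + 5*d (g(C, d) = 5*(-4 + d) = -20 + 5*d)
Y(z, T) = 2 - z
p(x) = x²
184*p(-12) + √(Y(9, 2) + g(13, 8)) = 184*(-12)² + √((2 - 1*9) + (-20 + 5*8)) = 184*144 + √((2 - 9) + (-20 + 40)) = 26496 + √(-7 + 20) = 26496 + √13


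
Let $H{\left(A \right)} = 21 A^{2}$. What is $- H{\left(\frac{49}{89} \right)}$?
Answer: $- \frac{50421}{7921} \approx -6.3655$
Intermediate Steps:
$- H{\left(\frac{49}{89} \right)} = - 21 \left(\frac{49}{89}\right)^{2} = - \frac{21 \cdot 2401}{7921} = \left(-1\right) \frac{50421}{7921} = - \frac{50421}{7921}$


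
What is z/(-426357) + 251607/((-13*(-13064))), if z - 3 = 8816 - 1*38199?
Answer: 112264069859/72409062024 ≈ 1.5504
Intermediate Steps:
z = -29380 (z = 3 + (8816 - 1*38199) = 3 + (8816 - 38199) = 3 - 29383 = -29380)
z/(-426357) + 251607/((-13*(-13064))) = -29380/(-426357) + 251607/((-13*(-13064))) = -29380*(-1/426357) + 251607/169832 = 29380/426357 + 251607*(1/169832) = 29380/426357 + 251607/169832 = 112264069859/72409062024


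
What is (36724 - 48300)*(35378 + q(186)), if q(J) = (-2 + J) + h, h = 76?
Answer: -412545488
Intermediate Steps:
q(J) = 74 + J (q(J) = (-2 + J) + 76 = 74 + J)
(36724 - 48300)*(35378 + q(186)) = (36724 - 48300)*(35378 + (74 + 186)) = -11576*(35378 + 260) = -11576*35638 = -412545488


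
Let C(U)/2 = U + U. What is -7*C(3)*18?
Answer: -1512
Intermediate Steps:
C(U) = 4*U (C(U) = 2*(U + U) = 2*(2*U) = 4*U)
-7*C(3)*18 = -28*3*18 = -7*12*18 = -84*18 = -1512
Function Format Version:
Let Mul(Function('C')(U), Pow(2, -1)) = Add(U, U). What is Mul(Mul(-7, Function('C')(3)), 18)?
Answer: -1512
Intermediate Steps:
Function('C')(U) = Mul(4, U) (Function('C')(U) = Mul(2, Add(U, U)) = Mul(2, Mul(2, U)) = Mul(4, U))
Mul(Mul(-7, Function('C')(3)), 18) = Mul(Mul(-7, Mul(4, 3)), 18) = Mul(Mul(-7, 12), 18) = Mul(-84, 18) = -1512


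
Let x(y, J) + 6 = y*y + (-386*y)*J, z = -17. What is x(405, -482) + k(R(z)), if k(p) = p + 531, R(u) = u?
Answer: 75515593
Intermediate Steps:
k(p) = 531 + p
x(y, J) = -6 + y² - 386*J*y (x(y, J) = -6 + (y*y + (-386*y)*J) = -6 + (y² - 386*J*y) = -6 + y² - 386*J*y)
x(405, -482) + k(R(z)) = (-6 + 405² - 386*(-482)*405) + (531 - 17) = (-6 + 164025 + 75351060) + 514 = 75515079 + 514 = 75515593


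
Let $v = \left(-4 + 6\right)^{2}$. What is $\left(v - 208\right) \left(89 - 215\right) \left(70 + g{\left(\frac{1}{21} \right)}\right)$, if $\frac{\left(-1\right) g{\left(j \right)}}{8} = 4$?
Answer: $976752$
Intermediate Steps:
$g{\left(j \right)} = -32$ ($g{\left(j \right)} = \left(-8\right) 4 = -32$)
$v = 4$ ($v = 2^{2} = 4$)
$\left(v - 208\right) \left(89 - 215\right) \left(70 + g{\left(\frac{1}{21} \right)}\right) = \left(4 - 208\right) \left(89 - 215\right) \left(70 - 32\right) = \left(-204\right) \left(-126\right) 38 = 25704 \cdot 38 = 976752$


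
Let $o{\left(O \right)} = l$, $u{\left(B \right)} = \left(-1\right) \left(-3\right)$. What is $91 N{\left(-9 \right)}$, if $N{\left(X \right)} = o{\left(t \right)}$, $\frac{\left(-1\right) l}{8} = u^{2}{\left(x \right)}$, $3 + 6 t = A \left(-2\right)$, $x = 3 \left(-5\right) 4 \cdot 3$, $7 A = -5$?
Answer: $-6552$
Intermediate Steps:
$A = - \frac{5}{7}$ ($A = \frac{1}{7} \left(-5\right) = - \frac{5}{7} \approx -0.71429$)
$x = -180$ ($x = 3 \left(\left(-20\right) 3\right) = 3 \left(-60\right) = -180$)
$u{\left(B \right)} = 3$
$t = - \frac{11}{42}$ ($t = - \frac{1}{2} + \frac{\left(- \frac{5}{7}\right) \left(-2\right)}{6} = - \frac{1}{2} + \frac{1}{6} \cdot \frac{10}{7} = - \frac{1}{2} + \frac{5}{21} = - \frac{11}{42} \approx -0.2619$)
$l = -72$ ($l = - 8 \cdot 3^{2} = \left(-8\right) 9 = -72$)
$o{\left(O \right)} = -72$
$N{\left(X \right)} = -72$
$91 N{\left(-9 \right)} = 91 \left(-72\right) = -6552$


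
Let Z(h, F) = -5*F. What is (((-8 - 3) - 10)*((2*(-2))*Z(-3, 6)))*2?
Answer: -5040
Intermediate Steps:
(((-8 - 3) - 10)*((2*(-2))*Z(-3, 6)))*2 = (((-8 - 3) - 10)*((2*(-2))*(-5*6)))*2 = ((-11 - 10)*(-4*(-30)))*2 = -21*120*2 = -2520*2 = -5040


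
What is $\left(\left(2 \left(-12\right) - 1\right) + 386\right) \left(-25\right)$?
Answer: $-9025$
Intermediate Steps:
$\left(\left(2 \left(-12\right) - 1\right) + 386\right) \left(-25\right) = \left(\left(-24 - 1\right) + 386\right) \left(-25\right) = \left(-25 + 386\right) \left(-25\right) = 361 \left(-25\right) = -9025$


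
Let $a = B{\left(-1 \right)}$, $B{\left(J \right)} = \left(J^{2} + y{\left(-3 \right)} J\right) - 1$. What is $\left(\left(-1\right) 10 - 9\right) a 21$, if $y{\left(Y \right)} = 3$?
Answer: $1197$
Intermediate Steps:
$B{\left(J \right)} = -1 + J^{2} + 3 J$ ($B{\left(J \right)} = \left(J^{2} + 3 J\right) - 1 = -1 + J^{2} + 3 J$)
$a = -3$ ($a = -1 + \left(-1\right)^{2} + 3 \left(-1\right) = -1 + 1 - 3 = -3$)
$\left(\left(-1\right) 10 - 9\right) a 21 = \left(\left(-1\right) 10 - 9\right) \left(-3\right) 21 = \left(-10 - 9\right) \left(-3\right) 21 = \left(-19\right) \left(-3\right) 21 = 57 \cdot 21 = 1197$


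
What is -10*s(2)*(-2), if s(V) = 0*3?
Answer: 0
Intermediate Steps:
s(V) = 0
-10*s(2)*(-2) = -10*0*(-2) = 0*(-2) = 0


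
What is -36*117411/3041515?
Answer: -4226796/3041515 ≈ -1.3897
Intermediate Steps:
-36*117411/3041515 = -4226796*1/3041515 = -4226796/3041515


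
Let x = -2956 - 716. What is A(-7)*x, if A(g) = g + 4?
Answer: 11016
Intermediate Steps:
x = -3672
A(g) = 4 + g
A(-7)*x = (4 - 7)*(-3672) = -3*(-3672) = 11016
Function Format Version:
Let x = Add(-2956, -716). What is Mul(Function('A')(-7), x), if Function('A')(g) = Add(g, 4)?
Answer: 11016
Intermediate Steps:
x = -3672
Function('A')(g) = Add(4, g)
Mul(Function('A')(-7), x) = Mul(Add(4, -7), -3672) = Mul(-3, -3672) = 11016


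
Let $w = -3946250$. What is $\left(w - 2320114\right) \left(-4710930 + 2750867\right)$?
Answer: $12282468220932$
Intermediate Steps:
$\left(w - 2320114\right) \left(-4710930 + 2750867\right) = \left(-3946250 - 2320114\right) \left(-4710930 + 2750867\right) = \left(-6266364\right) \left(-1960063\right) = 12282468220932$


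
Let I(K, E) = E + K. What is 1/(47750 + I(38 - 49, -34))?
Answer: 1/47705 ≈ 2.0962e-5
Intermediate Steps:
1/(47750 + I(38 - 49, -34)) = 1/(47750 + (-34 + (38 - 49))) = 1/(47750 + (-34 - 11)) = 1/(47750 - 45) = 1/47705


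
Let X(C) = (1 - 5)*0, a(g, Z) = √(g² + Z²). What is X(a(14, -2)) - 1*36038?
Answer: -36038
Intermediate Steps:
a(g, Z) = √(Z² + g²)
X(C) = 0 (X(C) = -4*0 = 0)
X(a(14, -2)) - 1*36038 = 0 - 1*36038 = 0 - 36038 = -36038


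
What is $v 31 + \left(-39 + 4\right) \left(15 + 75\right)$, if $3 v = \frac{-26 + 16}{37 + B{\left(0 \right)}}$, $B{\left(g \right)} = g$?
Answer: $- \frac{349960}{111} \approx -3152.8$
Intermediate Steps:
$v = - \frac{10}{111}$ ($v = \frac{\left(-26 + 16\right) \frac{1}{37 + 0}}{3} = \frac{\left(-10\right) \frac{1}{37}}{3} = \frac{1}{3} \left(- \frac{10}{37}\right) = - \frac{10}{111} \approx -0.09009$)
$v 31 + \left(-39 + 4\right) \left(15 + 75\right) = \left(- \frac{10}{111}\right) 31 + \left(-39 + 4\right) \left(15 + 75\right) = - \frac{310}{111} - 3150 = - \frac{349960}{111}$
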